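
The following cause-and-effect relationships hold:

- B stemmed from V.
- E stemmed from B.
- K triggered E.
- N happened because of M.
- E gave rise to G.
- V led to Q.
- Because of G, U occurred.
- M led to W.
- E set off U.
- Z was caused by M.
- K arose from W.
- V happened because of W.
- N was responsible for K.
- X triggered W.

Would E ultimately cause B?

No

E leads to G, U; B is not among them.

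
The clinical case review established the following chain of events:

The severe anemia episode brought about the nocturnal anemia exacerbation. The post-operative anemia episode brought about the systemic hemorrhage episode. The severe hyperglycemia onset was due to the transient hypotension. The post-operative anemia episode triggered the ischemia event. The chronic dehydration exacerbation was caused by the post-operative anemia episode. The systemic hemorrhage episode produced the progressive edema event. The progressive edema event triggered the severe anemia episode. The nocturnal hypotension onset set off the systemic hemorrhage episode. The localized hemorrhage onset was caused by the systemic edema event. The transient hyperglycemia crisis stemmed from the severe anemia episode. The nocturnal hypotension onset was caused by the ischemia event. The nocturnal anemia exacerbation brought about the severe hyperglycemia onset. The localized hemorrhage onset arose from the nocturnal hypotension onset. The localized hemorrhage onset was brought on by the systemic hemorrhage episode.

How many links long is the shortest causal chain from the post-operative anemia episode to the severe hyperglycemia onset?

Shortest chain: the post-operative anemia episode → the systemic hemorrhage episode → the progressive edema event → the severe anemia episode → the nocturnal anemia exacerbation → the severe hyperglycemia onset.

5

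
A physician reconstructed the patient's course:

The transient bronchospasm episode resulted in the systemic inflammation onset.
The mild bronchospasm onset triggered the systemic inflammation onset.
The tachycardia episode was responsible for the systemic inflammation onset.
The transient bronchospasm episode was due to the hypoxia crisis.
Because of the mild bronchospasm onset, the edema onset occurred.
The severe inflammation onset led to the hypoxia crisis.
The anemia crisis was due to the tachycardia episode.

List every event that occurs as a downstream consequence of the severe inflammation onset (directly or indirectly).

the hypoxia crisis, the systemic inflammation onset, the transient bronchospasm episode

Direct effects: the hypoxia crisis.
2 steps out: the transient bronchospasm episode.
3 steps out: the systemic inflammation onset.
Not reachable from it: the mild bronchospasm onset, the tachycardia episode, the edema onset, the anemia crisis.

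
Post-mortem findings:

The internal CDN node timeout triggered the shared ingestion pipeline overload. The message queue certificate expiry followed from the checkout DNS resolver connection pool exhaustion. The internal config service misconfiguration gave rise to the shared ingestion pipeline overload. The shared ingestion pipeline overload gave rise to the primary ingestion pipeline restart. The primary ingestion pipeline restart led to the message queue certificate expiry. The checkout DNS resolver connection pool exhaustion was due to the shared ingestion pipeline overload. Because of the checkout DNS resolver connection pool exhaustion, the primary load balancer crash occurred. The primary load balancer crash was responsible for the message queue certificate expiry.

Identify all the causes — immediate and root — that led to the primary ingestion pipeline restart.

Immediate cause of the primary ingestion pipeline restart: the shared ingestion pipeline overload.
Further upstream: the internal config service misconfiguration, the internal CDN node timeout.

the internal CDN node timeout, the internal config service misconfiguration, the shared ingestion pipeline overload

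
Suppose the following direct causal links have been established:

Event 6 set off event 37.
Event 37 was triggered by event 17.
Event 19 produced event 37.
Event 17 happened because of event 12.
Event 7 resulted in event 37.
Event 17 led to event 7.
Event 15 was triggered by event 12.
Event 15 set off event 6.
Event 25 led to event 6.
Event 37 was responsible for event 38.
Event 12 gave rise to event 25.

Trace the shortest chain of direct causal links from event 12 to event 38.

event 12 → event 17
event 17 → event 37
event 37 → event 38
Length: 3 steps.

event 12 → event 17 → event 37 → event 38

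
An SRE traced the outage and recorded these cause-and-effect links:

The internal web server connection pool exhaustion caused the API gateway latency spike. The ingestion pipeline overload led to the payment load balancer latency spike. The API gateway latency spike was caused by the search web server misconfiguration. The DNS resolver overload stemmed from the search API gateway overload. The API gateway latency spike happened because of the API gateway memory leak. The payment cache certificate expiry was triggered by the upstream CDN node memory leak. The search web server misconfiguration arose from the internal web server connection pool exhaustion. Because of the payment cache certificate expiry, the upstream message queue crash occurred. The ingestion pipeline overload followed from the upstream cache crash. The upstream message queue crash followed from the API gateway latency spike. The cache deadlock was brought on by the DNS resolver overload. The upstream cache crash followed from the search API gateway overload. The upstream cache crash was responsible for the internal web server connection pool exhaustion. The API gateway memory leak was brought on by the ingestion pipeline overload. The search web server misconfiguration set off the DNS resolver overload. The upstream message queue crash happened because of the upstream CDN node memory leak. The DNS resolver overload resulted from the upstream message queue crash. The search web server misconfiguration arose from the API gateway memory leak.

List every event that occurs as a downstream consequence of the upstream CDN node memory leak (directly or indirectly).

Direct effects: the payment cache certificate expiry, the upstream message queue crash.
2 steps out: the DNS resolver overload.
3 steps out: the cache deadlock.
Not reachable from it: the search API gateway overload, the upstream cache crash, the internal web server connection pool exhaustion, the ingestion pipeline overload, the API gateway memory leak, the payment load balancer latency spike, the search web server misconfiguration, the API gateway latency spike.

the DNS resolver overload, the cache deadlock, the payment cache certificate expiry, the upstream message queue crash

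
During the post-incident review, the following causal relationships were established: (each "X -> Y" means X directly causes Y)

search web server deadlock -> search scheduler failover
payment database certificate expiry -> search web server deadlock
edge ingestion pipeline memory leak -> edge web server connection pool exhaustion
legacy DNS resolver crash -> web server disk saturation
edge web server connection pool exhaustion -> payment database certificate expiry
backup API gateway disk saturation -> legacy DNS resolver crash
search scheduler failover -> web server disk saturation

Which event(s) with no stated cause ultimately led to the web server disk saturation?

the backup API gateway disk saturation, the edge ingestion pipeline memory leak

Tracing upstream from the web server disk saturation: the web server disk saturation ← the legacy DNS resolver crash ← the backup API gateway disk saturation.
A separate upstream branch: the web server disk saturation ← the search scheduler failover ← the search web server deadlock ← the payment database certificate expiry ← the edge web server connection pool exhaustion ← the edge ingestion pipeline memory leak.
Each of those chain origins has no stated cause.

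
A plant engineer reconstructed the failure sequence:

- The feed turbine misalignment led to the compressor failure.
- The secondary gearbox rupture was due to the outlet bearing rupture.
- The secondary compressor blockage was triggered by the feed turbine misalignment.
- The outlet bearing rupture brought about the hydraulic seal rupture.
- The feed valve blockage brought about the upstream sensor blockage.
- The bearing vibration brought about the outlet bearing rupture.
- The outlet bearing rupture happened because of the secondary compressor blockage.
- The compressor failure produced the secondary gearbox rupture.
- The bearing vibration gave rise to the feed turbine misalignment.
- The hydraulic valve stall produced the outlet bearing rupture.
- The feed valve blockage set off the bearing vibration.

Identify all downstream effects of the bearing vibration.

the compressor failure, the feed turbine misalignment, the hydraulic seal rupture, the outlet bearing rupture, the secondary compressor blockage, the secondary gearbox rupture

Direct effects: the feed turbine misalignment, the outlet bearing rupture.
2 steps out: the secondary compressor blockage, the compressor failure, the secondary gearbox rupture, the hydraulic seal rupture.
Not reachable from it: the feed valve blockage, the upstream sensor blockage, the hydraulic valve stall.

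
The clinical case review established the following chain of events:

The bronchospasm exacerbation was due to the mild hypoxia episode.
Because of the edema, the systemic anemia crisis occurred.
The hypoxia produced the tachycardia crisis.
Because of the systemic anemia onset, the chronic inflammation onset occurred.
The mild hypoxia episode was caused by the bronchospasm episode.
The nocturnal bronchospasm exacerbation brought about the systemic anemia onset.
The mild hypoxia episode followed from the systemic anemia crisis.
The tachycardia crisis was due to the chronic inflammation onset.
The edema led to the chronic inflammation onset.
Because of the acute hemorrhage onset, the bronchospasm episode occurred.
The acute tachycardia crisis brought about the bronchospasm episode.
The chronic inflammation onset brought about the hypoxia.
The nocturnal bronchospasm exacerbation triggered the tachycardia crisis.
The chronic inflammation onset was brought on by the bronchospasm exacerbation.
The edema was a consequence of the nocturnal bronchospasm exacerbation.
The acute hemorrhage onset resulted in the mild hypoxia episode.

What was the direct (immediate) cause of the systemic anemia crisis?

the edema

Upstream contributors include the nocturnal bronchospasm exacerbation, but only the edema feeds directly into the systemic anemia crisis.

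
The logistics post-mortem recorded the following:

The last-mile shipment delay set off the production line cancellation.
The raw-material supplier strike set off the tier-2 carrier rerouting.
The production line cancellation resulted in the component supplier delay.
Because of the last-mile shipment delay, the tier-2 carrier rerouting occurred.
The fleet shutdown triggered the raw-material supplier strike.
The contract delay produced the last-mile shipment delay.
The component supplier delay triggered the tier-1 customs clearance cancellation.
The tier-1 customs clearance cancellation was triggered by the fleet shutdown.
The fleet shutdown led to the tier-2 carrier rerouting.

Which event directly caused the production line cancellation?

the last-mile shipment delay

Upstream contributors include the contract delay, but only the last-mile shipment delay feeds directly into the production line cancellation.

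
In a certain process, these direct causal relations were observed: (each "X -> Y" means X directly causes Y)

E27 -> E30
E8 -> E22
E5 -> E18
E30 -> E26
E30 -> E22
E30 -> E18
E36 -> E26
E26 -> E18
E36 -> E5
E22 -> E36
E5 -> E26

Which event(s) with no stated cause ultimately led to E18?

Tracing upstream from E18: E18 ← E30 ← E27.
A separate upstream branch: E18 ← E5 ← E36 ← E22 ← E8.
Each of those chain origins has no stated cause.

E27, E8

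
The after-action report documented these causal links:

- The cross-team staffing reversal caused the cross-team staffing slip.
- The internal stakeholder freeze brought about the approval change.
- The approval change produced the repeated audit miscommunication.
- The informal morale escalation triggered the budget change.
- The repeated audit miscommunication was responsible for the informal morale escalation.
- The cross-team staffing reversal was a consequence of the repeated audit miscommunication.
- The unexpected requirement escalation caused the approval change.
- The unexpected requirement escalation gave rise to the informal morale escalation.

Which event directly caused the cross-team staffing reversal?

Upstream contributors include the unexpected requirement escalation, the approval change, the internal stakeholder freeze, but only the repeated audit miscommunication feeds directly into the cross-team staffing reversal.

the repeated audit miscommunication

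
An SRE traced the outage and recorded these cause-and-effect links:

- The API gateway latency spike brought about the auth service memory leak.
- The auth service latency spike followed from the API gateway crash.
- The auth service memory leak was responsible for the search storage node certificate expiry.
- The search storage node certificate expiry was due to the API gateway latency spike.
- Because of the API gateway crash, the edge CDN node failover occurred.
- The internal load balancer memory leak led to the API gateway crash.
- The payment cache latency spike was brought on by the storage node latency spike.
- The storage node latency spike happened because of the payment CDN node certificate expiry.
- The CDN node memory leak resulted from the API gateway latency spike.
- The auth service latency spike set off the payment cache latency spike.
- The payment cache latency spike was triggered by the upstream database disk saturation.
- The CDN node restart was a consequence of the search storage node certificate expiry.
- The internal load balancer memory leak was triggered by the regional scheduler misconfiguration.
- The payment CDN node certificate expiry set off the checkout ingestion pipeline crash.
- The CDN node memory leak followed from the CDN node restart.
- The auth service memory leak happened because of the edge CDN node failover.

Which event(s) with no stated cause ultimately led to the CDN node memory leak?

Tracing upstream from the CDN node memory leak: the CDN node memory leak ← the CDN node restart ← the search storage node certificate expiry ← the auth service memory leak ← the edge CDN node failover ← the API gateway crash ← the internal load balancer memory leak ← the regional scheduler misconfiguration.
A separate upstream branch: the CDN node memory leak ← the API gateway latency spike.
Each of those chain origins has no stated cause.

the API gateway latency spike, the regional scheduler misconfiguration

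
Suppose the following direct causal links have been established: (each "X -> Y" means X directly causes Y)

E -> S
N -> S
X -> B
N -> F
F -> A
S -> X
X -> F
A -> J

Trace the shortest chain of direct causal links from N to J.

N → F
F → A
A → J
Length: 3 steps.

N → F → A → J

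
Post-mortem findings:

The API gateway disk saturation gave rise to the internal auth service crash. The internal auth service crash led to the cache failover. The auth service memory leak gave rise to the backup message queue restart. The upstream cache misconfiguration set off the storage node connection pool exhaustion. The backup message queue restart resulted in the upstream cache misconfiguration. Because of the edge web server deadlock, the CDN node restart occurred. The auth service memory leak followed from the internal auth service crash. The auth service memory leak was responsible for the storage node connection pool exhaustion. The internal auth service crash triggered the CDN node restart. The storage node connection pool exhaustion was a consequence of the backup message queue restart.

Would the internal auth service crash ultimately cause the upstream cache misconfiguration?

There is a causal chain: the internal auth service crash → the auth service memory leak → the backup message queue restart → the upstream cache misconfiguration.

Yes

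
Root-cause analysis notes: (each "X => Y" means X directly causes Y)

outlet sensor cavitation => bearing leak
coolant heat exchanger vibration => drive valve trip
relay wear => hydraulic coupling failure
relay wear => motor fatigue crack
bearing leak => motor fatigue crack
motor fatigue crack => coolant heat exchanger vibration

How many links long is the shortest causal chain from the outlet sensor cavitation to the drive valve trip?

Shortest chain: the outlet sensor cavitation → the bearing leak → the motor fatigue crack → the coolant heat exchanger vibration → the drive valve trip.

4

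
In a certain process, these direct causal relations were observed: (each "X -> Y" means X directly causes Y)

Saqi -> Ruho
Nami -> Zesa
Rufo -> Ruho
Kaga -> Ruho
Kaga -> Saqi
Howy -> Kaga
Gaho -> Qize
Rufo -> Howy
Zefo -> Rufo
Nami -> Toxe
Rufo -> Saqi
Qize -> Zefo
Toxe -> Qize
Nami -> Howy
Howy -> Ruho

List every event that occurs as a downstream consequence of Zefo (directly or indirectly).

Direct effects: Rufo.
2 steps out: Howy, Saqi, Ruho.
3 steps out: Kaga.
Not reachable from it: Nami, Zesa, Toxe, Qize, Gaho.

Howy, Kaga, Rufo, Ruho, Saqi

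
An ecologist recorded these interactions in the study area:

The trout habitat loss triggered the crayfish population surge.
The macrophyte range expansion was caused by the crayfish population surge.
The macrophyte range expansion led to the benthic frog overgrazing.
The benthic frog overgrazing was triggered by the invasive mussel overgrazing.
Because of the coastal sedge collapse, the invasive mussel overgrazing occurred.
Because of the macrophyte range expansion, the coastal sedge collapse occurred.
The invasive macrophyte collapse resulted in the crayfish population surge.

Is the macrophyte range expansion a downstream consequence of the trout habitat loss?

Yes

There is a causal chain: the trout habitat loss → the crayfish population surge → the macrophyte range expansion.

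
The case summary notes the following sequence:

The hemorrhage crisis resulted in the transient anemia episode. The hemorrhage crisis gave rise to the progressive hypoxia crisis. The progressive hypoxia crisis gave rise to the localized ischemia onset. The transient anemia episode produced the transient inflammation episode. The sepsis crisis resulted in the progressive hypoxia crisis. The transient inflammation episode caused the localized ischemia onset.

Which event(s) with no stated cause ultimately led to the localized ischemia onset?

Tracing upstream from the localized ischemia onset: the localized ischemia onset ← the progressive hypoxia crisis ← the hemorrhage crisis.
A separate upstream branch: the localized ischemia onset ← the progressive hypoxia crisis ← the sepsis crisis.
Each of those chain origins has no stated cause.

the hemorrhage crisis, the sepsis crisis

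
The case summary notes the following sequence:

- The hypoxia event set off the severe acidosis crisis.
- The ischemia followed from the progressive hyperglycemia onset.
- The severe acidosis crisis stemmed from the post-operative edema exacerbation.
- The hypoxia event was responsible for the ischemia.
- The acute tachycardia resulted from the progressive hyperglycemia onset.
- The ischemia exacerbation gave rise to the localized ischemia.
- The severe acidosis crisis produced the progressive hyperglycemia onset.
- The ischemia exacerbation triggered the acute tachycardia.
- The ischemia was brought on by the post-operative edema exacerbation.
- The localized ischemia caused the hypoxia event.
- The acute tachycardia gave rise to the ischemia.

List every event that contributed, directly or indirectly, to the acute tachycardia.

the hypoxia event, the ischemia exacerbation, the localized ischemia, the post-operative edema exacerbation, the progressive hyperglycemia onset, the severe acidosis crisis

Immediate causes of the acute tachycardia: the ischemia exacerbation, the progressive hyperglycemia onset.
Further upstream: the post-operative edema exacerbation, the localized ischemia, the hypoxia event, the severe acidosis crisis.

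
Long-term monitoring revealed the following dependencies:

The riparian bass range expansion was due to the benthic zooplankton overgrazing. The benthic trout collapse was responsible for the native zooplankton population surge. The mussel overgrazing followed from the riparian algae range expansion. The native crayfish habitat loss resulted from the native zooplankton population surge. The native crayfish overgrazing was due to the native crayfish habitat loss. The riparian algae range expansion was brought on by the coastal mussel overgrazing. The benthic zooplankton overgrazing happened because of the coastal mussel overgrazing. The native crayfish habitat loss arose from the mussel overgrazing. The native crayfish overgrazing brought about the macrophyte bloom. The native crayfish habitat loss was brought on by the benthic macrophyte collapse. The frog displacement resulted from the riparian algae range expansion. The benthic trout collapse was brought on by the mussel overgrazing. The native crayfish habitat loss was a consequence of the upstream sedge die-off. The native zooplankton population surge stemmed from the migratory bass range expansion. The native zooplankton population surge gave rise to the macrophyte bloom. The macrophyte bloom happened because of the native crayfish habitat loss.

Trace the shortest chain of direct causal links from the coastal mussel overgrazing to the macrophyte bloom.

the coastal mussel overgrazing → the riparian algae range expansion → the mussel overgrazing → the native crayfish habitat loss → the macrophyte bloom

the coastal mussel overgrazing → the riparian algae range expansion
the riparian algae range expansion → the mussel overgrazing
the mussel overgrazing → the native crayfish habitat loss
the native crayfish habitat loss → the macrophyte bloom
Length: 4 steps.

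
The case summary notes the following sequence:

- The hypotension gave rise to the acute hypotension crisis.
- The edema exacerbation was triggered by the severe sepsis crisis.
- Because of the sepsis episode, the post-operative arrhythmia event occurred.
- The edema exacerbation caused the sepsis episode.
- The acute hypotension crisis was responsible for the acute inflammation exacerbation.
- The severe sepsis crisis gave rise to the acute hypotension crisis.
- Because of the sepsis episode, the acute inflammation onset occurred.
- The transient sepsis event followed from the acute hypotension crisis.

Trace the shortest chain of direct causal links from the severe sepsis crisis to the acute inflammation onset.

the severe sepsis crisis → the edema exacerbation
the edema exacerbation → the sepsis episode
the sepsis episode → the acute inflammation onset
Length: 3 steps.

the severe sepsis crisis → the edema exacerbation → the sepsis episode → the acute inflammation onset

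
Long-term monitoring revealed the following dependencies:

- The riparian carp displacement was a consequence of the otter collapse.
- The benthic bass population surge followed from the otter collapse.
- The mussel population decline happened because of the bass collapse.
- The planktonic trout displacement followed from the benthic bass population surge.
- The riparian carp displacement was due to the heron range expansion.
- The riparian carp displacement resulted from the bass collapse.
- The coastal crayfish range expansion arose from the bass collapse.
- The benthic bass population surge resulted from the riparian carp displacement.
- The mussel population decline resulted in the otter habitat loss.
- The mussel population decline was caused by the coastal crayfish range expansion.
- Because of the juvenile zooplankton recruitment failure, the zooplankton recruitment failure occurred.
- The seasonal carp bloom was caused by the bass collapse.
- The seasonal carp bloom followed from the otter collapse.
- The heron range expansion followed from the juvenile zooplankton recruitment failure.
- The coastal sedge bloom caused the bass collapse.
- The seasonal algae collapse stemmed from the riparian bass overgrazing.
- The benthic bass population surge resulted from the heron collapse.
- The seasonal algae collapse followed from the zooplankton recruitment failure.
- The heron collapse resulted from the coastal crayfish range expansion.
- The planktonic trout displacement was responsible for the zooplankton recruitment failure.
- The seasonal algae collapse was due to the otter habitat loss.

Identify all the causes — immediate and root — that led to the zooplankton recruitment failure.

the bass collapse, the benthic bass population surge, the coastal crayfish range expansion, the coastal sedge bloom, the heron collapse, the heron range expansion, the juvenile zooplankton recruitment failure, the otter collapse, the planktonic trout displacement, the riparian carp displacement

Immediate causes of the zooplankton recruitment failure: the juvenile zooplankton recruitment failure, the planktonic trout displacement.
Further upstream: the coastal sedge bloom, the otter collapse, the bass collapse, the coastal crayfish range expansion, the heron range expansion, the heron collapse, the riparian carp displacement, the benthic bass population surge.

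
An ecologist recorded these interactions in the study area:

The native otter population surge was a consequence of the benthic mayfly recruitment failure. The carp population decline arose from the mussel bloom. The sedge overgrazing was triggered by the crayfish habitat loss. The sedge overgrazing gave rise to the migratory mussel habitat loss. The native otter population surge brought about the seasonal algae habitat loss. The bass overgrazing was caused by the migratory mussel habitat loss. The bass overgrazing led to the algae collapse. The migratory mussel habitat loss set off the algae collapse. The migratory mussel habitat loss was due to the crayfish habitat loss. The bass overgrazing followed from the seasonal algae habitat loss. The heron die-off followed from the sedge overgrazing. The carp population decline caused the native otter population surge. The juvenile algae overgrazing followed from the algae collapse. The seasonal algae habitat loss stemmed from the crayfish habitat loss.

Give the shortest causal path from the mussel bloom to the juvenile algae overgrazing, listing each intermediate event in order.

the mussel bloom → the carp population decline → the native otter population surge → the seasonal algae habitat loss → the bass overgrazing → the algae collapse → the juvenile algae overgrazing

the mussel bloom → the carp population decline
the carp population decline → the native otter population surge
the native otter population surge → the seasonal algae habitat loss
the seasonal algae habitat loss → the bass overgrazing
the bass overgrazing → the algae collapse
the algae collapse → the juvenile algae overgrazing
Length: 6 steps.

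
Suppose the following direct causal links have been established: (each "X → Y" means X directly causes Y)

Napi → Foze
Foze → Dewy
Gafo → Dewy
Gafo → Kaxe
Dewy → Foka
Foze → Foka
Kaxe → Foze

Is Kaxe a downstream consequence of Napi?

No

Napi leads to Foze, Dewy, Foka; Kaxe is not among them.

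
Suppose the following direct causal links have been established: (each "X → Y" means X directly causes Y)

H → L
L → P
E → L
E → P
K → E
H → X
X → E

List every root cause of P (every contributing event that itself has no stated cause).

H, K

Tracing upstream from P: P ← L ← H.
A separate upstream branch: P ← E ← K.
Each of those chain origins has no stated cause.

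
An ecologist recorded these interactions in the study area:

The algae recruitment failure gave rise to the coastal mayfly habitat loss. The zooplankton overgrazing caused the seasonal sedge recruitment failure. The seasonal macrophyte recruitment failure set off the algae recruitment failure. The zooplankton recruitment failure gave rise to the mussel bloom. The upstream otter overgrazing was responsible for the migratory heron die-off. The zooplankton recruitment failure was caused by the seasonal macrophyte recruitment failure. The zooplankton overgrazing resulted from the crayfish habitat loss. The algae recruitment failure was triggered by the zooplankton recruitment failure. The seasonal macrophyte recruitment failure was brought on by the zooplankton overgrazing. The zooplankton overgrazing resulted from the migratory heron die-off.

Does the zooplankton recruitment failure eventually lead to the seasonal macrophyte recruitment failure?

No

The zooplankton recruitment failure leads to the algae recruitment failure, the coastal mayfly habitat loss, the mussel bloom; the seasonal macrophyte recruitment failure is not among them.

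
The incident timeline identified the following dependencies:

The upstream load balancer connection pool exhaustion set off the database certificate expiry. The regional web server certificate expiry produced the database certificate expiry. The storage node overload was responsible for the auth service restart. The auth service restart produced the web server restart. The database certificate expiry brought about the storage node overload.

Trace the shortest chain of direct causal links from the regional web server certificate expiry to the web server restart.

the regional web server certificate expiry → the database certificate expiry → the storage node overload → the auth service restart → the web server restart

the regional web server certificate expiry → the database certificate expiry
the database certificate expiry → the storage node overload
the storage node overload → the auth service restart
the auth service restart → the web server restart
Length: 4 steps.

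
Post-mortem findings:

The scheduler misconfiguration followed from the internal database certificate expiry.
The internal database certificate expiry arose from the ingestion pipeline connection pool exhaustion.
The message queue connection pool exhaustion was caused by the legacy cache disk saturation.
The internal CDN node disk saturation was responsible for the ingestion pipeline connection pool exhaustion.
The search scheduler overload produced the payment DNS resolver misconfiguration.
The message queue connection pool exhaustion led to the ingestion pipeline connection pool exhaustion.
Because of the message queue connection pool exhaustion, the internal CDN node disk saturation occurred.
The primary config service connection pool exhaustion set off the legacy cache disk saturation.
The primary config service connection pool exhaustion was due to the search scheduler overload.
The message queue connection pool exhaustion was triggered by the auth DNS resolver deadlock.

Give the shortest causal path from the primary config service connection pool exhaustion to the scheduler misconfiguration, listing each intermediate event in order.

the primary config service connection pool exhaustion → the legacy cache disk saturation → the message queue connection pool exhaustion → the ingestion pipeline connection pool exhaustion → the internal database certificate expiry → the scheduler misconfiguration

the primary config service connection pool exhaustion → the legacy cache disk saturation
the legacy cache disk saturation → the message queue connection pool exhaustion
the message queue connection pool exhaustion → the ingestion pipeline connection pool exhaustion
the ingestion pipeline connection pool exhaustion → the internal database certificate expiry
the internal database certificate expiry → the scheduler misconfiguration
Length: 5 steps.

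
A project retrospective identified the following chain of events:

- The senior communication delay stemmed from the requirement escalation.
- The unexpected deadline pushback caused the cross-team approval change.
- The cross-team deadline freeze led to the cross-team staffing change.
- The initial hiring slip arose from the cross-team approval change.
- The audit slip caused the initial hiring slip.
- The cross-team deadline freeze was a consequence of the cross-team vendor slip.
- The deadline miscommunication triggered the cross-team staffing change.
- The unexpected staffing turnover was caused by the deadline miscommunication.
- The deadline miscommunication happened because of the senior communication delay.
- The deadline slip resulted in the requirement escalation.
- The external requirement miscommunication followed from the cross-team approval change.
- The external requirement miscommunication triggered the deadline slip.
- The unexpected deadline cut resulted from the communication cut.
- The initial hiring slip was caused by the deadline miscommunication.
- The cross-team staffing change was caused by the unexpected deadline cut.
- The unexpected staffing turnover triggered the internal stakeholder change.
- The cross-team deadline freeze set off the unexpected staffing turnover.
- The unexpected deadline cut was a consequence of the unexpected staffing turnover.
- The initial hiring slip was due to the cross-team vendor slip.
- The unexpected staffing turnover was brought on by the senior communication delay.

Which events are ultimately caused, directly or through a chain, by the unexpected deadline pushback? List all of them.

the cross-team approval change, the cross-team staffing change, the deadline miscommunication, the deadline slip, the external requirement miscommunication, the initial hiring slip, the internal stakeholder change, the requirement escalation, the senior communication delay, the unexpected deadline cut, the unexpected staffing turnover

Direct effects: the cross-team approval change.
2 steps out: the external requirement miscommunication, the initial hiring slip.
3 steps out: the deadline slip.
4 steps out: the requirement escalation.
5 steps out: the senior communication delay.
6 steps out: the deadline miscommunication, the unexpected staffing turnover.
7 steps out: the internal stakeholder change, the unexpected deadline cut, the cross-team staffing change.
Not reachable from it: the audit slip, the communication cut, the cross-team vendor slip, the cross-team deadline freeze.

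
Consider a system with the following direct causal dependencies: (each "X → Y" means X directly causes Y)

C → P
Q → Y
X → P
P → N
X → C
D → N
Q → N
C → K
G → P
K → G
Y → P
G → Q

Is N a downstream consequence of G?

Yes

There is a causal chain: G → Q → N.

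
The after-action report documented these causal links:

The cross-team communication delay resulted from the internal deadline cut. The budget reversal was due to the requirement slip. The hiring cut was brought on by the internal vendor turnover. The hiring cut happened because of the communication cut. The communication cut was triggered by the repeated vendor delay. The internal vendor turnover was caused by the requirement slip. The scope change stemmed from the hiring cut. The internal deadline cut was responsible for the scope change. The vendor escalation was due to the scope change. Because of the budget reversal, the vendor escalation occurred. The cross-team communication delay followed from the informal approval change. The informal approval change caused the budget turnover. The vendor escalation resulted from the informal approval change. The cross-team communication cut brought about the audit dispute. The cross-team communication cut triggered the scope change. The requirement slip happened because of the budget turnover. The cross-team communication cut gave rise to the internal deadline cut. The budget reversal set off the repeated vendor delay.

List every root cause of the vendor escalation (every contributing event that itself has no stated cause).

the cross-team communication cut, the informal approval change

Tracing upstream from the vendor escalation: the vendor escalation ← the scope change ← the cross-team communication cut.
A separate upstream branch: the vendor escalation ← the informal approval change.
Each of those chain origins has no stated cause.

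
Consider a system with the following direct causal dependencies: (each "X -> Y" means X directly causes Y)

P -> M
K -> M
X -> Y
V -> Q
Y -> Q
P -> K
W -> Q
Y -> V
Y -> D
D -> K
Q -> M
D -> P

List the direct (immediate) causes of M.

Upstream contributors include X, Y, V, D, W, but only K, P, Q feed directly into M.

K, P, Q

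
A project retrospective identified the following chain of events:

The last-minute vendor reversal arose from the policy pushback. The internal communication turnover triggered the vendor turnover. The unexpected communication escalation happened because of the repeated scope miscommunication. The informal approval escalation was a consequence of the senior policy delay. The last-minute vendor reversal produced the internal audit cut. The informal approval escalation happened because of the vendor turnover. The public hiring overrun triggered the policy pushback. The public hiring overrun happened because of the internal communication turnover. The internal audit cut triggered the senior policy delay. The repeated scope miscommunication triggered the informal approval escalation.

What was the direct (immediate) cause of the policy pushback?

the public hiring overrun

Upstream contributors include the internal communication turnover, but only the public hiring overrun feeds directly into the policy pushback.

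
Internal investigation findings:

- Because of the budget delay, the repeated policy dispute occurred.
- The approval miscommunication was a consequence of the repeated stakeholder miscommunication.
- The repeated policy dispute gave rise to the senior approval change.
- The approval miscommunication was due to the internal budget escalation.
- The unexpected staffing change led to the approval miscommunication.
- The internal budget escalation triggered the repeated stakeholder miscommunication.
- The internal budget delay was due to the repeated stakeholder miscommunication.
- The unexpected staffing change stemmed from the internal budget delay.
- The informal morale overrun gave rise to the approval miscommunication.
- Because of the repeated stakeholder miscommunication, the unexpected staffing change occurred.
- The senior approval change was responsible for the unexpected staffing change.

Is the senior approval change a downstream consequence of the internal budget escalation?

The internal budget escalation leads to the repeated stakeholder miscommunication, the internal budget delay, the unexpected staffing change, the approval miscommunication; the senior approval change is not among them.

No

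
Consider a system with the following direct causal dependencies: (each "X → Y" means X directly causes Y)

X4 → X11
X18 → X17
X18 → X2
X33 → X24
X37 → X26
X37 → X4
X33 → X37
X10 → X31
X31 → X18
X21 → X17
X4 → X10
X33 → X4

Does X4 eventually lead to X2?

There is a causal chain: X4 → X10 → X31 → X18 → X2.

Yes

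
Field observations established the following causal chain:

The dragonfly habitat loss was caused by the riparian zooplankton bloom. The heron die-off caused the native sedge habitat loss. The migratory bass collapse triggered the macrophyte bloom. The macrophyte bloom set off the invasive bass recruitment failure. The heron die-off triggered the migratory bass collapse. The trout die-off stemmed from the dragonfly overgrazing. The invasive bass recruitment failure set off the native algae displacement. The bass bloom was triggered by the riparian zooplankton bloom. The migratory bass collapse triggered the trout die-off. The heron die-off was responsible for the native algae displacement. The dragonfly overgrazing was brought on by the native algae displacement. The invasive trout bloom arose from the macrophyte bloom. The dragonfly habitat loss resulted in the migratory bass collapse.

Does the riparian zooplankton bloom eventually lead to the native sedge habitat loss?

No

The riparian zooplankton bloom leads to the dragonfly habitat loss, the bass bloom, the migratory bass collapse, the macrophyte bloom, the invasive bass recruitment failure, the native algae displacement, the invasive trout bloom, the dragonfly overgrazing, the trout die-off; the native sedge habitat loss is not among them.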